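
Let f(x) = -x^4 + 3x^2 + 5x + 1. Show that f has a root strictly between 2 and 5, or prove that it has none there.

f(2) = 7 and f(5) = -524, which have opposite signs.
Since f is a polynomial it is continuous on [2, 5].
By the Intermediate Value Theorem f must vanish at some point of (2, 5).

Yes, f has a root in the interval.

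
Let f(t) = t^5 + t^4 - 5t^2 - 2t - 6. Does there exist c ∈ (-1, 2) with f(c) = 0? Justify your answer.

f(-1) = -9 and f(2) = 18, which have opposite signs.
As a polynomial, f is continuous on every closed interval.
By the Intermediate Value Theorem f must vanish at some point of (-1, 2).

Yes, f has a root in the interval.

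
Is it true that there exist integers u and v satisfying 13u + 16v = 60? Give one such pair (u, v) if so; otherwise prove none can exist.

u = 12, v = -6

Since gcd(13, 16) = 1, every integer is an integer combination of 13 and 16.
Dividing repeatedly: 16 = 1·13 + 3, 13 = 4·3 + 1, 3 = 3·1 + 0.
Back-substituting, 1 = 13 − 4·3 = 13 − 4·(16 − 1·13) = −4·16 + 5·13; that is, 13·5 + 16·(-4) = 1.
Multiplying through by 60: u = 5·60 = 300, v = (-4)·60 = -240 is a solution.
The general solution is u = 300 + 16k, v = -240 − 13k; taking k = -18 gives the smaller pair u = 12, v = -6.
Check: 13·12 + 16·(-6) = 156 − 96 = 60. ✓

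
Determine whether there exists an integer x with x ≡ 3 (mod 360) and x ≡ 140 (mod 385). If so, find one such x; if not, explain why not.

Reduce both congruences modulo 5, which divides 360 and 385: they say x ≡ 3 (mod 5) and x ≡ 140 (mod 5).
These are incompatible: 3 − 140 = -137 is not divisible by 5.
Hence the system has no solution.

There is no such integer.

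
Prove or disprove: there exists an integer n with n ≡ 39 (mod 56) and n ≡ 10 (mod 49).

Both moduli are multiples of 7 = gcd(56, 49), so any solution would satisfy n ≡ 39 and n ≡ 10 modulo 7 simultaneously.
These are incompatible: 39 − 10 = 29 is not divisible by 7.
Hence the system has no solution.

No, no such integer exists.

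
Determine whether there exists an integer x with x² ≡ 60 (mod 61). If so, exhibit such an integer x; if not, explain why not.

x = 11

Take x = 11. Then 11² = 121 = 1·61 + 60, so 11² ≡ 60 (mod 61).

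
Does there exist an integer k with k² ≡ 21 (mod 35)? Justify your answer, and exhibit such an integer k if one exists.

k = 14

k = 14 works: 14² = 196, and 196 − 21 = 175 = 5·35.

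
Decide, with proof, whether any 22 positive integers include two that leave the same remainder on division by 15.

Each integer lies in one of the 15 residue classes modulo 15.
Placing 22 integers into 15 classes, some class receives at least two — say a and b.
That is, a and b leave the same remainder on division by 15, as claimed.

Yes.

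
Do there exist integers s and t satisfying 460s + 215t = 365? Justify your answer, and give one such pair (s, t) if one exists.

s = 5, t = -9

Every value of 460s + 215t is a multiple of gcd(460, 215) = 5; since 5 ∣ 365, solutions exist.
Dividing through by 5 reduces the equation to 92s + 43t = 73.
Euclidean algorithm: 92 = 2·43 + 6, 43 = 7·6 + 1, 6 = 6·1 + 0.
Unwinding: 1 = 43 − 7·6 = 43 − 7·(92 − 2·43) = −7·92 + 15·43, i.e. 92·(-7) + 43·15 = 1.
Times 73: 92·(-511) + 43·1095 = 73, so (-511, 1095) solves it.
The general solution is s = -511 + 43k, t = 1095 − 92k; taking k = 12 gives the smaller pair s = 5, t = -9.
Check: 460·5 + 215·(-9) = 2300 − 1935 = 365. ✓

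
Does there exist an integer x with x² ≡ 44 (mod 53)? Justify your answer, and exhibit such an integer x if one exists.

x = 16 works: 16² = 256, and 256 − 44 = 212 = 4·53.

x = 16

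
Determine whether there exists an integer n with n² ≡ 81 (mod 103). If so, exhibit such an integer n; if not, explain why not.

n = 94

n = 94 works: 94² = 8836, and 8836 − 81 = 8755 = 85·103.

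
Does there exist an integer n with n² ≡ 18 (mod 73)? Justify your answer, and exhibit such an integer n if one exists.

n = 50

Take n = 50. Then 50² = 2500 = 34·73 + 18, so 50² ≡ 18 (mod 73).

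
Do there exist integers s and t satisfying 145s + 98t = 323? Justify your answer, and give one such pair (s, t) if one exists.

s = 59, t = -84

145 and 98 are coprime, so 145s + 98t ranges over all of ℤ.
Run the Euclidean algorithm on 145 and 98: 145 = 1·98 + 47, 98 = 2·47 + 4, 47 = 11·4 + 3, 4 = 1·3 + 1, 3 = 3·1 + 0.
Unwinding: 1 = 4 − 1·3 = 4 − (47 − 11·4) = −47 + 12·4 = −47 + 12·(98 − 2·47) = 12·98 − 25·47 = 12·98 − 25·(145 − 1·98) = −25·145 + 37·98, i.e. 145·(-25) + 98·37 = 1.
Scaling by 323 gives the particular solution (s, t) = (-8075, 11951).
Shifting by a multiple of (98, −145) keeps it a solution: s = -8075 + 83·98 = 59, t = 11951 − 83·145 = -84.
Indeed 145·59 + 98·(-84) = 8555 − 8232 = 323.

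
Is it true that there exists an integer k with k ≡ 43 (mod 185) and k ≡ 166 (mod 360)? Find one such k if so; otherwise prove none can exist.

No such integer exists.

Both moduli are multiples of 5 = gcd(185, 360), so any solution would satisfy k ≡ 43 and k ≡ 166 modulo 5 simultaneously.
However 43 ≡ 3 and 166 ≡ 1 (mod 5), and 3 ≠ 1.
Hence the system has no solution.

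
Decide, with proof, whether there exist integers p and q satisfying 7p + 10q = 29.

p = 7, q = -2

Since gcd(7, 10) = 1, every integer is an integer combination of 7 and 10.
Run the Euclidean algorithm on 10 and 7: 10 = 1·7 + 3, 7 = 2·3 + 1, 3 = 3·1 + 0.
Back-substituting, 1 = 7 − 2·3 = 7 − 2·(10 − 1·7) = −2·10 + 3·7; that is, 7·3 + 10·(-2) = 1.
Multiplying through by 29: p = 3·29 = 87, q = (-2)·29 = -58 is a solution.
Subtracting 8·10 from p and adding 8·7 to q gives the tidier solution (7, -2).
Check: 7·7 + 10·(-2) = 49 − 20 = 29. ✓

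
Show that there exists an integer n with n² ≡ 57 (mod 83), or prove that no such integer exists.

Apply Euler's criterion with the prime 83: 57 is a quadratic residue iff 57^41 ≡ 1 (mod 83), and a non-residue iff it is ≡ −1.
Squaring successively (mod 83): 57^2 = 3249 ≡ 12; 57^4 ≡ 12² = 144 ≡ 61; 57^8 ≡ 61² = 3721 ≡ 69; 57^16 ≡ 69² = 4761 ≡ 30; 57^32 ≡ 30² = 900 ≡ 70.
Since 41 = 32 + 8 + 1, 57^41 ≡ 70 · 69 · 57; multiplying out mod 83: 70·69 = 4830 ≡ 16, then 16·57 = 912 ≡ 82. Thus 57^41 ≡ 82 ≡ −1 (mod 83).
The value −1 means 57 is a non-residue modulo 83, so n² ≡ 57 (mod 83) is impossible.

No such integer exists.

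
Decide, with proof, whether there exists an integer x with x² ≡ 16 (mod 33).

Take x = 4. Then 4² = 16, and since 0 ≤ 16 < 33 this is already reduced: 4² ≡ 16 (mod 33).

x = 4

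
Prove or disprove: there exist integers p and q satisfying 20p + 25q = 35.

p = 3, q = -1

gcd(20, 25) = 5, and 5 divides 35, so integer solutions exist.
Dividing through by 5 reduces the equation to 4p + 5q = 7.
Euclidean algorithm: 5 = 1·4 + 1, 4 = 4·1 + 0.
Working back up the chain: 1 = 5 − 1·4. So 4·(-1) + 5·1 = 1.
Times 7: 4·(-7) + 5·7 = 7, so (-7, 7) solves it.
Adding 2·5 to p and subtracting 2·4 from q gives the tidier solution (3, -1).
Check: 20·3 + 25·(-1) = 60 − 25 = 35. ✓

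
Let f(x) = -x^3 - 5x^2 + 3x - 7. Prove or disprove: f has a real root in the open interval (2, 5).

The endpoint values f(2) = -29 and f(5) = -242 are both negative. Claim: f(x) < 0 for every x in (2, 5).
Shift to the endpoint 2: with x = 2 + u (0 < u < 3), one computes f(2 + u) = -u^3 - 11u^2 - 29u - 29.
The nonzero coefficients here are all negative, so for u > 0 every term is negative (or zero), and the constant term -29 is strictly negative.
Therefore f(x) < 0 throughout (2, 5), and f has no zero there.

f has no root in that interval.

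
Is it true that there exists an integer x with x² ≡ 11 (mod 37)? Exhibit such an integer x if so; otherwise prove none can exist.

x = 23

Take x = 23. Then 23² = 529 = 14·37 + 11, so 23² ≡ 11 (mod 37).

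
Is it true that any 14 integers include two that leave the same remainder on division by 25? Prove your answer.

Consider the 14 integers 58, 59, …, 71. They lie in distinct residue classes modulo 25, since 14 ≤ 25.
So no two of them leave the same remainder on division by 25; the claim fails for this set.

No; for instance {58, 59, 60, 61, 62, 63, 64, 65, 66, 67, 68, 69, 70, 71} is a counterexample.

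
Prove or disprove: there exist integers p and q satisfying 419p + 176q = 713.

Since gcd(419, 176) = 1, every integer is an integer combination of 419 and 176.
Euclidean algorithm: 419 = 2·176 + 67, 176 = 2·67 + 42, 67 = 1·42 + 25, 42 = 1·25 + 17, 25 = 1·17 + 8, 17 = 2·8 + 1, 8 = 8·1 + 0.
Back-substituting, 1 = 17 − 2·8 = 17 − 2·(25 − 1·17) = −2·25 + 3·17 = −2·25 + 3·(42 − 1·25) = 3·42 − 5·25 = 3·42 − 5·(67 − 1·42) = −5·67 + 8·42 = −5·67 + 8·(176 − 2·67) = 8·176 − 21·67 = 8·176 − 21·(419 − 2·176) = −21·419 + 50·176; that is, 419·(-21) + 176·50 = 1.
Times 713: 419·(-14973) + 176·35650 = 713, so (-14973, 35650) solves it.
Adding 86·176 to p and subtracting 86·419 from q gives the tidier solution (163, -384).
Check: 419·163 + 176·(-384) = 68297 − 67584 = 713. ✓

p = 163, q = -384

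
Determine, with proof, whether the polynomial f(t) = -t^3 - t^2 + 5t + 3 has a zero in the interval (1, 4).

f(1) = 6 and f(4) = -57, which have opposite signs.
Since f is a polynomial it is continuous on [1, 4].
By the Intermediate Value Theorem, f takes the value 0 somewhere in the open interval.

Yes, f has a root in the interval.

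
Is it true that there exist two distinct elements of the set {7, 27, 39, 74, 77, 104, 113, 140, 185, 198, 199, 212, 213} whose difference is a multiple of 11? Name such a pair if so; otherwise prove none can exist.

The pair (27, 104) works.

Reduce each element mod 11: 7↦7, 27↦5, 39↦6, 74↦8, 77↦0, 104↦5, 113↦3, 140↦8, 185↦9, 198↦0, 199↦1, 212↦3, 213↦4. The residue 5 repeats (at 27 and 104), and 104 − 27 = 77 = 7·11.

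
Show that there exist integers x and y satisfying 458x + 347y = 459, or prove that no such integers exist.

x = 323, y = -425

458 and 347 are coprime, so 458x + 347y ranges over all of ℤ.
Euclidean algorithm: 458 = 1·347 + 111, 347 = 3·111 + 14, 111 = 7·14 + 13, 14 = 1·13 + 1, 13 = 13·1 + 0.
Working back up the chain: 1 = 14 − 1·13 = 14 − (111 − 7·14) = −111 + 8·14 = −111 + 8·(347 − 3·111) = 8·347 − 25·111 = 8·347 − 25·(458 − 1·347) = −25·458 + 33·347. So 458·(-25) + 347·33 = 1.
Multiplying through by 459: x = (-25)·459 = -11475, y = 33·459 = 15147 is a solution.
The general solution is x = -11475 + 347k, y = 15147 − 458k; taking k = 34 gives the smaller pair x = 323, y = -425.
Check: 458·323 + 347·(-425) = 147934 − 147475 = 459. ✓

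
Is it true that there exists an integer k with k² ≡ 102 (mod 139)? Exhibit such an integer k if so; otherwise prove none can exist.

No, no such integer exists.

139 is prime, so by Euler's criterion 102 is a square mod 139 iff 102^((139−1)/2) = 102^69 ≡ 1 (mod 139).
Squaring successively (mod 139): 102^2 = 10404 ≡ 118; 102^4 ≡ 118² = 13924 ≡ 24; 102^8 ≡ 24² = 576 ≡ 20; 102^16 ≡ 20² = 400 ≡ 122; 102^32 ≡ 122² = 14884 ≡ 11; 102^64 ≡ 11² = 121 ≡ 121.
Since 69 = 64 + 4 + 1, 102^69 ≡ 121 · 24 · 102; multiplying out mod 139: 121·24 = 2904 ≡ 124, then 124·102 = 12648 ≡ 138. Thus 102^69 ≡ 138 ≡ −1 (mod 139).
The value −1 means 102 is a non-residue modulo 139, so k² ≡ 102 (mod 139) is impossible.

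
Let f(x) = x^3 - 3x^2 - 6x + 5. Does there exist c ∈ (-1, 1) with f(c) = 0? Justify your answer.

f(-1) = 7 and f(1) = -3, which have opposite signs.
Since f is a polynomial it is continuous on [-1, 1].
So by the Intermediate Value Theorem there is a c strictly between -1 and 1 with f(c) = 0.

Yes, f has a root in the interval.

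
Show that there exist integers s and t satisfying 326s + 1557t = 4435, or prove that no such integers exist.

Since gcd(326, 1557) = 1, every integer is an integer combination of 326 and 1557.
Euclidean algorithm: 1557 = 4·326 + 253, 326 = 1·253 + 73, 253 = 3·73 + 34, 73 = 2·34 + 5, 34 = 6·5 + 4, 5 = 1·4 + 1, 4 = 4·1 + 0.
Working back up the chain: 1 = 5 − 1·4 = 5 − (34 − 6·5) = −34 + 7·5 = −34 + 7·(73 − 2·34) = 7·73 − 15·34 = 7·73 − 15·(253 − 3·73) = −15·253 + 52·73 = −15·253 + 52·(326 − 1·253) = 52·326 − 67·253 = 52·326 − 67·(1557 − 4·326) = −67·1557 + 320·326. So 326·320 + 1557·(-67) = 1.
Multiplying through by 4435: s = 320·4435 = 1419200, t = (-67)·4435 = -297145 is a solution.
Subtracting 911·1557 from s and adding 911·326 to t gives the tidier solution (773, -159).
Indeed 326·773 + 1557·(-159) = 251998 − 247563 = 4435.

s = 773, t = -159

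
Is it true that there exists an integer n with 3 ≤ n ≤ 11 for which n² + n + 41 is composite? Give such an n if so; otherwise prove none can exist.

The values for n = 3, 4, …, 11 are 53, 61, 71, 83, 97, 113, 131, 151, 173, and each of these is prime.
So no value in the range makes the expression composite.

There is no such integer n in that range.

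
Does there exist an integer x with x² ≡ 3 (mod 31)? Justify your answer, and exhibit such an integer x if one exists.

Apply Euler's criterion with the prime 31: 3 is a quadratic residue iff 3^15 ≡ 1 (mod 31), and a non-residue iff it is ≡ −1.
Squaring successively (mod 31): 3^2 = 9 ≡ 9; 3^4 ≡ 9² = 81 ≡ 19; 3^8 ≡ 19² = 361 ≡ 20.
Since 15 = 8 + 4 + 2 + 1, 3^15 ≡ 20 · 19 · 9 · 3; multiplying out mod 31: 20·19 = 380 ≡ 8, then 8·9 = 72 ≡ 10, then 10·3 = 30 ≡ 30. Thus 3^15 ≡ 30 ≡ −1 (mod 31).
By Euler's criterion 3 is a quadratic non-residue mod 31: no x satisfies x² ≡ 3 (mod 31).

No such integer exists.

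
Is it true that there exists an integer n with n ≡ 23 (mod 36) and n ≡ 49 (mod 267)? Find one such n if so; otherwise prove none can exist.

There is no such integer.

Reduce both congruences modulo 3, which divides 36 and 267: they say n ≡ 23 (mod 3) and n ≡ 49 (mod 3).
However 23 ≡ 2 and 49 ≡ 1 (mod 3), and 2 ≠ 1.
Therefore no such n exists.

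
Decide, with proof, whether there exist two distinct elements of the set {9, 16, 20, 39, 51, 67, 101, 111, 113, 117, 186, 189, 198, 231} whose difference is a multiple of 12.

Both 9 and 117 leave remainder 9 on division by 12; their difference 108 = 9·12 is a multiple of 12.

Yes: 9 and 117.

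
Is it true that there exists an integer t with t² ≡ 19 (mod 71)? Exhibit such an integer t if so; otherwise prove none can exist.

Take t = 27. Then 27² = 729 = 10·71 + 19, so 27² ≡ 19 (mod 71).

t = 27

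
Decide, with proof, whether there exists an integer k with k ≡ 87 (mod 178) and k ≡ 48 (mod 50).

gcd(178, 50) = 2. If k ≡ 87 (mod 178) and k ≡ 48 (mod 50), then k ≡ 87 (mod 2) and k ≡ 48 (mod 2).
These are incompatible: 87 − 48 = 39 is not divisible by 2.
So no integer satisfies both congruences.

There is no such integer.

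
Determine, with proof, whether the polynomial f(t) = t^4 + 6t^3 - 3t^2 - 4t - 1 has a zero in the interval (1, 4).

f(1) = -1 and f(4) = 575, which have opposite signs.
As a polynomial, f is continuous on every closed interval.
By the Intermediate Value Theorem, f takes the value 0 somewhere in the open interval.

Such a root exists.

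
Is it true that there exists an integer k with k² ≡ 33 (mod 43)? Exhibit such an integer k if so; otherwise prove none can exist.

No, no such integer exists.

43 is prime, so by Euler's criterion 33 is a square mod 43 iff 33^((43−1)/2) = 33^21 ≡ 1 (mod 43).
Repeated squaring mod 43: 33^2 = 1089 ≡ 14; 33^4 ≡ 14² = 196 ≡ 24; 33^8 ≡ 24² = 576 ≡ 17; 33^16 ≡ 17² = 289 ≡ 31.
Since 21 = 16 + 4 + 1, 33^21 ≡ 31 · 24 · 33; multiplying out mod 43: 31·24 = 744 ≡ 13, then 13·33 = 429 ≡ 42. Thus 33^21 ≡ 42 ≡ −1 (mod 43).
The value −1 means 33 is a non-residue modulo 43, so k² ≡ 33 (mod 43) is impossible.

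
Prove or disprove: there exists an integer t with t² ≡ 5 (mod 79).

t = 59

t = 59 works: 59² = 3481, and 3481 − 5 = 3476 = 44·79.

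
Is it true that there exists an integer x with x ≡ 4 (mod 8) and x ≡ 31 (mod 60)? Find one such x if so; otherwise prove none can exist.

gcd(8, 60) = 4. If x ≡ 4 (mod 8) and x ≡ 31 (mod 60), then x ≡ 4 (mod 4) and x ≡ 31 (mod 4).
But 4 mod 4 = 0 while 31 mod 4 = 3, a contradiction.
So no integer satisfies both congruences.

No such integer exists.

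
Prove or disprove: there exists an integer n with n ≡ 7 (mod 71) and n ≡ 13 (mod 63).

n = 3415

The moduli 71 and 63 are coprime, so by the Chinese Remainder Theorem a unique solution modulo 4473 exists.
Write n = 7 + 71t and require 7 + 71t ≡ 13 (mod 63), i.e. 71t ≡ 6 (mod 63).
71 ≡ 8 (mod 63), so this reads 8t ≡ 6 (mod 63). Invert 8 mod 63 by the Euclidean algorithm: 63 = 7·8 + 7, 8 = 1·7 + 1, 7 = 7·1 + 0; back-substituting, 1 = 8 − 1·7 = 8 − (63 − 7·8) = −63 + 8·8. Hence 8·8 ≡ 1, so 8⁻¹ ≡ 8 (mod 63).
Multiplying by 8: t ≡ 8·6 = 48 (mod 63).
Taking t = 48 gives n = 7 + 71·48 = 3415.
Check: 3415 mod 71 = 7, 3415 mod 63 = 13. ✓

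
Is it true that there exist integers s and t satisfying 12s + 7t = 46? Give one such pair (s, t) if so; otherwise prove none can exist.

Since gcd(12, 7) = 1, every integer is an integer combination of 12 and 7.
Dividing repeatedly: 12 = 1·7 + 5, 7 = 1·5 + 2, 5 = 2·2 + 1, 2 = 2·1 + 0.
Back-substituting, 1 = 5 − 2·2 = 5 − 2·(7 − 1·5) = −2·7 + 3·5 = −2·7 + 3·(12 − 1·7) = 3·12 − 5·7; that is, 12·3 + 7·(-5) = 1.
Multiplying through by 46: s = 3·46 = 138, t = (-5)·46 = -230 is a solution.
Subtracting 19·7 from s and adding 19·12 to t gives the tidier solution (5, -2).
Check: 12·5 + 7·(-2) = 60 − 14 = 46. ✓

s = 5, t = -2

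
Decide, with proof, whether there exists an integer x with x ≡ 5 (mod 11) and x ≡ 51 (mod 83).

Since 11 and 83 share no common factor, CRT says the pair of congruences has a solution (unique mod 913).
Any solution of the first congruence is x = 5 + 11t; substituting into the second, 11t ≡ 51 − 5 ≡ 46 (mod 83).
To invert 11 modulo 83: 83 = 7·11 + 6, 11 = 1·6 + 5, 6 = 1·5 + 1, 5 = 5·1 + 0, and unwinding, 1 = 6 − 1·5 = 6 − (11 − 1·6) = −11 + 2·6 = −11 + 2·(83 − 7·11) = 2·83 − 15·11. Thus 11⁻¹ ≡ -15 ≡ 68 (mod 83).
Multiplying by 68: t ≡ 68·46 = 3128 ≡ 57 (mod 83).
Taking t = 57 gives x = 5 + 11·57 = 632.
Check: 632 mod 11 = 5, 632 mod 83 = 51. ✓

x = 632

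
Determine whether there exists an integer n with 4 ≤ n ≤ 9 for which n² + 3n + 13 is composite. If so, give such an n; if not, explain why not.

n = 9

At n = 9: 9² + 3·9 + 13 = 121 = 11·11, which is composite.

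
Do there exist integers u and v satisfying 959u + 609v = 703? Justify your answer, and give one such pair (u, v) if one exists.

Both 959 and 609 are divisible by gcd(959, 609) = 7, hence so is any combination 959u + 609v.
But 703 is not a multiple of 7 (it leaves remainder 3).
So the equation is unsolvable over ℤ.

No such integers exist.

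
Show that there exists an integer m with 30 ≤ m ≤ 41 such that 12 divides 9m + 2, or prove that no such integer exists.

There is no such integer m in that range.

The values of 9m + 2 for m = 30, 31, …, 41 are 272, 281, 290, 299, 308, 317, 326, 335, 344, 353, 362, 371; reduced mod 12 these are 8, 5, 2, 11, 8, 5, 2, 11, 8, 5, 2, 11.
The residue 0 does not occur, so no m in [30, 41] makes 9m + 2 a multiple of 12.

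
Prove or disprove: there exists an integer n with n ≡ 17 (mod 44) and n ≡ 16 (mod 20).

gcd(44, 20) = 4. If n ≡ 17 (mod 44) and n ≡ 16 (mod 20), then n ≡ 17 (mod 4) and n ≡ 16 (mod 4).
However 17 ≡ 1 and 16 ≡ 0 (mod 4), and 1 ≠ 0.
Therefore no such n exists.

There is no such integer.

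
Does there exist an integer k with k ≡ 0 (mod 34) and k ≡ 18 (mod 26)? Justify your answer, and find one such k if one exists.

Here gcd(34, 26) = 2, and both 0 and 18 leave remainder 0 mod 2, so the system is consistent.
Write k = 0 + 34t. Then 34t ≡ 18 − 0 ≡ 18 (mod 26); dividing through by 2 gives 17t ≡ 9 (mod 13).
17 ≡ 4 (mod 13), so this reads 4t ≡ 9 (mod 13). Note 4·10 = 40 ≡ 1 (mod 13) (as 40 − 1 = 3·13), so 4⁻¹ ≡ 10.
Therefore t ≡ 10·9 = 90 ≡ 12 (mod 13).
Then k = 0 + 34·12 = 408.
Verify: 408 = 12·34 + 0 and 408 = 15·26 + 18. ✓

k = 408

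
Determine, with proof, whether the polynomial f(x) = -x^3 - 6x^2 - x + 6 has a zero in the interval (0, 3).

f(0) = 6 and f(3) = -78, which have opposite signs.
As a polynomial, f is continuous on every closed interval.
By the Intermediate Value Theorem, f takes the value 0 somewhere in the open interval.

Yes, f has a root in the interval.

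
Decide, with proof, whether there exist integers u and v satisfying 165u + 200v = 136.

No, no such integers exist.

gcd(165, 200) = 5, so every integer of the form 165u + 200v is a multiple of 5.
But 136 is not a multiple of 5 (it leaves remainder 1).
Therefore 165u + 200v = 136 has no solution in integers.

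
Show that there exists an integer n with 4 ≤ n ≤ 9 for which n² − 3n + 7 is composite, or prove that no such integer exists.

n = 6

At n = 6: 6² − 3·6 + 7 = 25 = 5·5, which is composite.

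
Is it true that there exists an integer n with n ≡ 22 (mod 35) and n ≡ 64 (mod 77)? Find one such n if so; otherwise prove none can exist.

n = 372

Here gcd(35, 77) = 7, and both 22 and 64 leave remainder 1 mod 7, so the system is consistent.
Put n = 22 + 35t, so we need 35t ≡ 42 (mod 77), equivalently (divide by 7) 5t ≡ 6 (mod 11).
To invert 5 modulo 11: 11 = 2·5 + 1, 5 = 5·1 + 0, and unwinding, 1 = 11 − 2·5. Thus 5⁻¹ ≡ -2 ≡ 9 (mod 11).
Multiplying by 9: t ≡ 9·6 = 54 ≡ 10 (mod 11).
Then n = 22 + 35·10 = 372.
Verify: 372 = 10·35 + 22 and 372 = 4·77 + 64. ✓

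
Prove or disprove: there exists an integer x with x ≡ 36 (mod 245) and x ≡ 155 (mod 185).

gcd(245, 185) = 5. If x ≡ 36 (mod 245) and x ≡ 155 (mod 185), then x ≡ 36 (mod 5) and x ≡ 155 (mod 5).
These are incompatible: 36 − 155 = -119 is not divisible by 5.
So no integer satisfies both congruences.

No such integer exists.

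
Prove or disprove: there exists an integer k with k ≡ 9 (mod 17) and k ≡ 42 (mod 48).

k = 570

Since 17 and 48 share no common factor, CRT says the pair of congruences has a solution (unique mod 816).
Any solution of the first congruence is k = 9 + 17t; substituting into the second, 17t ≡ 42 − 9 ≡ 33 (mod 48).
Note 17·17 = 289 ≡ 1 (mod 48) (as 289 − 1 = 6·48), so 17⁻¹ ≡ 17.
Therefore t ≡ 17·33 = 561 ≡ 33 (mod 48).
With t = 33: k = 9 + 17·33 = 570.
Verify: 570 = 33·17 + 9 and 570 = 11·48 + 42. ✓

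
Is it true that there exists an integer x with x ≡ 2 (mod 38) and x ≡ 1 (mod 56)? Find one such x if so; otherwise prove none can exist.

gcd(38, 56) = 2. If x ≡ 2 (mod 38) and x ≡ 1 (mod 56), then x ≡ 2 (mod 2) and x ≡ 1 (mod 2).
However 2 ≡ 0 and 1 ≡ 1 (mod 2), and 0 ≠ 1.
Therefore no such x exists.

No such integer exists.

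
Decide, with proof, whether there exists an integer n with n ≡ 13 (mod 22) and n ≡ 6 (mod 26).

gcd(22, 26) = 2. If n ≡ 13 (mod 22) and n ≡ 6 (mod 26), then n ≡ 13 (mod 2) and n ≡ 6 (mod 2).
These are incompatible: 13 − 6 = 7 is not divisible by 2.
Hence the system has no solution.

No such integer exists.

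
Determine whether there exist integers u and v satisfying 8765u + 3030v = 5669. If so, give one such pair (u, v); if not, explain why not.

No, no such integers exist.

Both 8765 and 3030 are divisible by gcd(8765, 3030) = 5, hence so is any combination 8765u + 3030v.
But 5669 = 5·1133 + 4, so 5 ∤ 5669.
Hence no integers u, v satisfy the equation.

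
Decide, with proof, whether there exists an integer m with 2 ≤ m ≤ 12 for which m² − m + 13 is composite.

At m = 5: 5² − 5 + 13 = 33 = 3·11, which is composite.

m = 5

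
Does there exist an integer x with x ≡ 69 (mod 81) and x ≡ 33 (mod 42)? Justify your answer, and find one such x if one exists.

x = 1041

Here gcd(81, 42) = 3, and both 69 and 33 leave remainder 0 mod 3, so the system is consistent.
Put x = 69 + 81t, so we need 81t ≡ 6 (mod 42), equivalently (divide by 3) 27t ≡ 2 (mod 14).
27 ≡ 13 (mod 14), so this reads 13t ≡ 2 (mod 14). Invert 13 mod 14 by the Euclidean algorithm: 14 = 1·13 + 1, 13 = 13·1 + 0; back-substituting, 1 = 14 − 1·13. Hence 13·(-1) ≡ 1, so 13⁻¹ ≡ -1 ≡ 13 (mod 14).
Therefore t ≡ 13·2 = 26 ≡ 12 (mod 14).
Then x = 69 + 81·12 = 1041.
Check: 1041 mod 81 = 69, 1041 mod 42 = 33. ✓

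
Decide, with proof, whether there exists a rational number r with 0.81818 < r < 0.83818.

Multiplying by 6: 6·0.81818 = 4.90908 and 6·0.83818 = 5.02908, so the integer 5 lies strictly between them.
Dividing back, 0.81818 < 5/6 < 0.83818, and 5/6 is rational.

r = 5/6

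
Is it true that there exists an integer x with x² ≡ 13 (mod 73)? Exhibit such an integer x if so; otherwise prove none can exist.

No, no such integer exists.

Apply Euler's criterion with the prime 73: 13 is a quadratic residue iff 13^36 ≡ 1 (mod 73), and a non-residue iff it is ≡ −1.
Squaring successively (mod 73): 13^2 = 169 ≡ 23; 13^4 ≡ 23² = 529 ≡ 18; 13^8 ≡ 18² = 324 ≡ 32; 13^16 ≡ 32² = 1024 ≡ 2; 13^32 ≡ 2² = 4 ≡ 4.
Since 36 = 32 + 4, 13^36 ≡ 4 · 18; multiplying out mod 73: 4·18 = 72 ≡ 72. Thus 13^36 ≡ 72 ≡ −1 (mod 73).
The value −1 means 13 is a non-residue modulo 73, so x² ≡ 13 (mod 73) is impossible.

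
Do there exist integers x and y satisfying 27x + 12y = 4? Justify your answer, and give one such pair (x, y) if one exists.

gcd(27, 12) = 3, so every integer of the form 27x + 12y is a multiple of 3.
But 4 = 3·1 + 1, so 3 ∤ 4.
Therefore 27x + 12y = 4 has no solution in integers.

There are no such integers.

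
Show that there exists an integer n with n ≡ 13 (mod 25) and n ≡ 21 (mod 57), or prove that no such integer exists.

gcd(25, 57) = 1, so the Chinese Remainder Theorem guarantees exactly one residue class mod 1425 satisfying both.
Write n = 13 + 25t and require 13 + 25t ≡ 21 (mod 57), i.e. 25t ≡ 8 (mod 57).
Note 25·16 = 400 ≡ 1 (mod 57) (as 400 − 1 = 7·57), so 25⁻¹ ≡ 16.
Multiplying by 16: t ≡ 16·8 = 128 ≡ 14 (mod 57).
Taking t = 14 gives n = 13 + 25·14 = 363.
Indeed 363 ≡ 13 (mod 25) and 363 ≡ 21 (mod 57).

n = 363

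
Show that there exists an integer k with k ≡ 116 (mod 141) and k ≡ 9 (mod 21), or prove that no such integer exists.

No such integer exists.

Both moduli are multiples of 3 = gcd(141, 21), so any solution would satisfy k ≡ 116 and k ≡ 9 modulo 3 simultaneously.
But 116 mod 3 = 2 while 9 mod 3 = 0, a contradiction.
Therefore no such k exists.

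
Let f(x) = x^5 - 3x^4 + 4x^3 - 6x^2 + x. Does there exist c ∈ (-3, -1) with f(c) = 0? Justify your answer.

No.

The endpoint values f(-3) = -651 and f(-1) = -15 are both negative. Claim: f(x) < 0 for every x in (-3, -1).
Substitute x = -1 − u, where 0 < u < 2 on the interval. Expanding, f(-1 − u) = -u^5 - 8u^4 - 26u^3 - 46u^2 - 42u - 15.
All 6 nonzero coefficients of this polynomial in u are negative; hence for u > 0 the value is a sum of negative terms (the constant -15 among them).
Therefore f(x) < 0 throughout (-3, -1), and f has no zero there.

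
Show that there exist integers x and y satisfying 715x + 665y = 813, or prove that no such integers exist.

Both 715 and 665 are divisible by gcd(715, 665) = 5, hence so is any combination 715x + 665y.
But 813 is not a multiple of 5 (it leaves remainder 3).
So the equation is unsolvable over ℤ.

No such integers exist.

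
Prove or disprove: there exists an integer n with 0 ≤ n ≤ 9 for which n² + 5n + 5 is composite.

At n = 5: 5² + 5·5 + 5 = 55 = 5·11, which is composite.

n = 5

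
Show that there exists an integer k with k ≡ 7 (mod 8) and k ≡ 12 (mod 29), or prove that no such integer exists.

k = 215

The moduli 8 and 29 are coprime, so by the Chinese Remainder Theorem a unique solution modulo 232 exists.
Any solution of the first congruence is k = 7 + 8t; substituting into the second, 8t ≡ 12 − 7 ≡ 5 (mod 29).
Invert 8 mod 29 by the Euclidean algorithm: 29 = 3·8 + 5, 8 = 1·5 + 3, 5 = 1·3 + 2, 3 = 1·2 + 1, 2 = 2·1 + 0; back-substituting, 1 = 3 − 1·2 = 3 − (5 − 1·3) = −5 + 2·3 = −5 + 2·(8 − 1·5) = 2·8 − 3·5 = 2·8 − 3·(29 − 3·8) = −3·29 + 11·8. Hence 8·11 ≡ 1, so 8⁻¹ ≡ 11 (mod 29).
Therefore t ≡ 11·5 = 55 ≡ 26 (mod 29).
Taking t = 26 gives k = 7 + 8·26 = 215.
Verify: 215 = 26·8 + 7 and 215 = 7·29 + 12. ✓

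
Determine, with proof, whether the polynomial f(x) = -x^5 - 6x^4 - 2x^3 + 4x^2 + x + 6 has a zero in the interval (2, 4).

No such root exists.

The endpoint values f(2) = -120 and f(4) = -2614 are both negative. Claim: f(x) < 0 for every x in (2, 4).
Shift to the endpoint 2: with x = 2 + u (0 < u < 2), one computes f(2 + u) = -u^5 - 16u^4 - 90u^3 - 232u^2 - 279u - 120.
All 6 nonzero coefficients of this polynomial in u are negative; hence for u > 0 the value is a sum of negative terms (the constant -120 among them).
Therefore f(x) < 0 throughout (2, 4), and f has no zero there.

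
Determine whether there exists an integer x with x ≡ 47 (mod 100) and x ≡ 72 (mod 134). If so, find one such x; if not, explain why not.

No such integer exists.

Reduce both congruences modulo 2, which divides 100 and 134: they say x ≡ 47 (mod 2) and x ≡ 72 (mod 2).
These are incompatible: 47 − 72 = -25 is not divisible by 2.
Therefore no such x exists.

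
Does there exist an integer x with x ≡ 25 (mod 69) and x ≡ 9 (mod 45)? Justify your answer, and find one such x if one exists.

No, no such integer exists.

gcd(69, 45) = 3. If x ≡ 25 (mod 69) and x ≡ 9 (mod 45), then x ≡ 25 (mod 3) and x ≡ 9 (mod 3).
These are incompatible: 25 − 9 = 16 is not divisible by 3.
Hence the system has no solution.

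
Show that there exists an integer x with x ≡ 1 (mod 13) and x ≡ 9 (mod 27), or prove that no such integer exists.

gcd(13, 27) = 1, so the Chinese Remainder Theorem guarantees exactly one residue class mod 351 satisfying both.
Write x = 1 + 13t and require 1 + 13t ≡ 9 (mod 27), i.e. 13t ≡ 8 (mod 27).
Since 13·25 = 325 = 12·27 + 1, the inverse of 13 mod 27 is 25.
Multiplying by 25: t ≡ 25·8 = 200 ≡ 11 (mod 27).
Taking t = 11 gives x = 1 + 13·11 = 144.
Check: 144 mod 13 = 1, 144 mod 27 = 9. ✓

x = 144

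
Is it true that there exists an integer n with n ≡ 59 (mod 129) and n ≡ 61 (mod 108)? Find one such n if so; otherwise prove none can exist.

Both moduli are multiples of 3 = gcd(129, 108), so any solution would satisfy n ≡ 59 and n ≡ 61 modulo 3 simultaneously.
These are incompatible: 59 − 61 = -2 is not divisible by 3.
Therefore no such n exists.

No, no such integer exists.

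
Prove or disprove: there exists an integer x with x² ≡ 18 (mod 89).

Take x = 14. Then 14² = 196 = 2·89 + 18, so 14² ≡ 18 (mod 89).

x = 14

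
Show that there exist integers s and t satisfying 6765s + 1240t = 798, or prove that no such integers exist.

Both 6765 and 1240 are divisible by gcd(6765, 1240) = 5, hence so is any combination 6765s + 1240t.
But 798 is not a multiple of 5 (it leaves remainder 3).
Therefore 6765s + 1240t = 798 has no solution in integers.

No, no such integers exist.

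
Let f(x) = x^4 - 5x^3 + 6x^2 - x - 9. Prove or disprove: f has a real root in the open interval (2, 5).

Yes, f has a root in the interval.

f(2) = -11 and f(5) = 136, which have opposite signs.
As a polynomial, f is continuous on every closed interval.
By the Intermediate Value Theorem f must vanish at some point of (2, 5).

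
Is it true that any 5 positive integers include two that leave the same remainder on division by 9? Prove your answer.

No; for instance {30, 31, 32, 33, 34} is a counterexample.

Try 5 consecutive integers, 30, 31, …, 34. Their remainders mod 9 are 3, 4, 5, 6, 7 — pairwise different, as any 5 ≤ 9 consecutive integers have distinct residues.
So no two of them leave the same remainder on division by 9; the claim fails for this set.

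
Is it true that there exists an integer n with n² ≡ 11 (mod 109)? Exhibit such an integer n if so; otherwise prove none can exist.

109 is prime, so by Euler's criterion 11 is a square mod 109 iff 11^((109−1)/2) = 11^54 ≡ 1 (mod 109).
Repeated squaring mod 109: 11^2 = 121 ≡ 12; 11^4 ≡ 12² = 144 ≡ 35; 11^8 ≡ 35² = 1225 ≡ 26; 11^16 ≡ 26² = 676 ≡ 22; 11^32 ≡ 22² = 484 ≡ 48.
Since 54 = 32 + 16 + 4 + 2, 11^54 ≡ 48 · 22 · 35 · 12; multiplying out mod 109: 48·22 = 1056 ≡ 75, then 75·35 = 2625 ≡ 9, then 9·12 = 108 ≡ 108. Thus 11^54 ≡ 108 ≡ −1 (mod 109).
The value −1 means 11 is a non-residue modulo 109, so n² ≡ 11 (mod 109) is impossible.

No such integer exists.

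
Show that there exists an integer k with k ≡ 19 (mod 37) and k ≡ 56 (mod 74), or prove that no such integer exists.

k = 56

Here gcd(37, 74) = 37, and both 19 and 56 leave remainder 19 mod 37, so the system is consistent.
The integers ≡ 19 (mod 37) are 19, 56, …; their remainders mod 74 are 19, 56, so k = 56 is the first that is ≡ 56 (mod 74).
Indeed 56 ≡ 19 (mod 37) and 56 ≡ 56 (mod 74).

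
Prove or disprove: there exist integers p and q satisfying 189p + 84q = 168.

p = 0, q = 2

Every value of 189p + 84q is a multiple of gcd(189, 84) = 21; since 21 ∣ 168, solutions exist.
Dividing through by 21 reduces the equation to 9p + 4q = 8.
Euclidean algorithm: 9 = 2·4 + 1, 4 = 4·1 + 0.
Unwinding: 1 = 9 − 2·4, i.e. 9·1 + 4·(-2) = 1.
Scaling by 8 gives the particular solution (p, q) = (8, -16).
The general solution is p = 8 + 4k, q = -16 − 9k; taking k = -2 gives the smaller pair p = 0, q = 2.
Check: 189·0 + 84·2 = 0 + 168 = 168. ✓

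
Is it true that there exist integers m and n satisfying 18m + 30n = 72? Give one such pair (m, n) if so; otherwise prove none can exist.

m = 4, n = 0

Every value of 18m + 30n is a multiple of gcd(18, 30) = 6; since 6 ∣ 72, solutions exist.
Dividing through by 6 reduces the equation to 3m + 5n = 12.
Dividing repeatedly: 5 = 1·3 + 2, 3 = 1·2 + 1, 2 = 2·1 + 0.
Unwinding: 1 = 3 − 1·2 = 3 − (5 − 1·3) = −5 + 2·3, i.e. 3·2 + 5·(-1) = 1.
Multiplying through by 12: m = 2·12 = 24, n = (-1)·12 = -12 is a solution.
Shifting by a multiple of (5, −3) keeps it a solution: m = 24 − 4·5 = 4, n = -12 + 4·3 = 0.
Indeed 18·4 + 30·0 = 72 + 0 = 72.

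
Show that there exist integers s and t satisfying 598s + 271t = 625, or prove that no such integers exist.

Since gcd(598, 271) = 1, every integer is an integer combination of 598 and 271.
Euclidean algorithm: 598 = 2·271 + 56, 271 = 4·56 + 47, 56 = 1·47 + 9, 47 = 5·9 + 2, 9 = 4·2 + 1, 2 = 2·1 + 0.
Unwinding: 1 = 9 − 4·2 = 9 − 4·(47 − 5·9) = −4·47 + 21·9 = −4·47 + 21·(56 − 1·47) = 21·56 − 25·47 = 21·56 − 25·(271 − 4·56) = −25·271 + 121·56 = −25·271 + 121·(598 − 2·271) = 121·598 − 267·271, i.e. 598·121 + 271·(-267) = 1.
Multiplying through by 625: s = 121·625 = 75625, t = (-267)·625 = -166875 is a solution.
Shifting by a multiple of (271, −598) keeps it a solution: s = 75625 − 279·271 = 16, t = -166875 + 279·598 = -33.
Check: 598·16 + 271·(-33) = 9568 − 8943 = 625. ✓

s = 16, t = -33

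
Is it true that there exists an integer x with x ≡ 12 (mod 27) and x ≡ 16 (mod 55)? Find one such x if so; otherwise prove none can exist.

gcd(27, 55) = 1, so the Chinese Remainder Theorem guarantees exactly one residue class mod 1485 satisfying both.
Any solution of the first congruence is x = 12 + 27t; substituting into the second, 27t ≡ 16 − 12 ≡ 4 (mod 55).
Invert 27 mod 55 by the Euclidean algorithm: 55 = 2·27 + 1, 27 = 27·1 + 0; back-substituting, 1 = 55 − 2·27. Hence 27·(-2) ≡ 1, so 27⁻¹ ≡ -2 ≡ 53 (mod 55).
Therefore t ≡ 53·4 = 212 ≡ 47 (mod 55).
With t = 47: x = 12 + 27·47 = 1281.
Indeed 1281 ≡ 12 (mod 27) and 1281 ≡ 16 (mod 55).

x = 1281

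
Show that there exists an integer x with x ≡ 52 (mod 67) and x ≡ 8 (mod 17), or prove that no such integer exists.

gcd(67, 17) = 1, so the Chinese Remainder Theorem guarantees exactly one residue class mod 1139 satisfying both.
Write x = 52 + 67t and require 52 + 67t ≡ 8 (mod 17), i.e. 67t ≡ 7 (mod 17).
67 ≡ 16 (mod 17), so this reads 16t ≡ 7 (mod 17). To invert 16 modulo 17: 17 = 1·16 + 1, 16 = 16·1 + 0, and unwinding, 1 = 17 − 1·16. Thus 16⁻¹ ≡ -1 ≡ 16 (mod 17).
Therefore t ≡ 16·7 = 112 ≡ 10 (mod 17).
Taking t = 10 gives x = 52 + 67·10 = 722.
Check: 722 mod 67 = 52, 722 mod 17 = 8. ✓

x = 722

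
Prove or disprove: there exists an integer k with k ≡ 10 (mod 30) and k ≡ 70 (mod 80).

k = 70

Here gcd(30, 80) = 10, and both 10 and 70 leave remainder 0 mod 10, so the system is consistent.
List candidates k ≡ 10 (mod 30): 10, 40, 70. Modulo 80 these are 10, 40, 70; 70 gives 70 as required.
Check: 70 mod 30 = 10, 70 mod 80 = 70. ✓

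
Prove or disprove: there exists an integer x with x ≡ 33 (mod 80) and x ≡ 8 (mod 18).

gcd(80, 18) = 2. If x ≡ 33 (mod 80) and x ≡ 8 (mod 18), then x ≡ 33 (mod 2) and x ≡ 8 (mod 2).
These are incompatible: 33 − 8 = 25 is not divisible by 2.
Therefore no such x exists.

No such integer exists.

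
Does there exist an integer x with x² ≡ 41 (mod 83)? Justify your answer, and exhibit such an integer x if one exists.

x = 37

x = 37 works: 37² = 1369, and 1369 − 41 = 1328 = 16·83.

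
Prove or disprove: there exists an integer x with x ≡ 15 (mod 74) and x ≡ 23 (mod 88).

The moduli are not coprime: gcd(74, 88) = 2. Compatibility requires 2 ∣ (23 − 15) = 8, which holds, so solutions exist.
Put x = 15 + 74t, so we need 74t ≡ 8 (mod 88), equivalently (divide by 2) 37t ≡ 4 (mod 44).
To invert 37 modulo 44: 44 = 1·37 + 7, 37 = 5·7 + 2, 7 = 3·2 + 1, 2 = 2·1 + 0, and unwinding, 1 = 7 − 3·2 = 7 − 3·(37 − 5·7) = −3·37 + 16·7 = −3·37 + 16·(44 − 1·37) = 16·44 − 19·37. Thus 37⁻¹ ≡ -19 ≡ 25 (mod 44).
Multiplying by 25: t ≡ 25·4 = 100 ≡ 12 (mod 44).
Then x = 15 + 74·12 = 903.
Check: 903 mod 74 = 15, 903 mod 88 = 23. ✓

x = 903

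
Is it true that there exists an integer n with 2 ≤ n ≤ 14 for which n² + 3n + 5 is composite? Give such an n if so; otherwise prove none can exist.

At n = 5: 5² + 3·5 + 5 = 45 = 3·15, which is composite.

n = 5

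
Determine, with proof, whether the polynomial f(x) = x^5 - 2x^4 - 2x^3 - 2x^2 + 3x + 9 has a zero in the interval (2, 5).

Such a root exists.

f(2) = -9 and f(5) = 1599, which have opposite signs.
Since f is a polynomial it is continuous on [2, 5].
By the Intermediate Value Theorem f must vanish at some point of (2, 5).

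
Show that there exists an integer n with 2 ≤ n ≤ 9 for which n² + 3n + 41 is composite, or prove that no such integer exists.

At n = 4: 4² + 3·4 + 41 = 69 = 3·23, which is composite.

n = 4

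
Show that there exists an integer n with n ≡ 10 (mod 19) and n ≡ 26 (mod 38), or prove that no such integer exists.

No, no such integer exists.

gcd(19, 38) = 19. If n ≡ 10 (mod 19) and n ≡ 26 (mod 38), then n ≡ 10 (mod 19) and n ≡ 26 (mod 19).
However 10 ≡ 10 and 26 ≡ 7 (mod 19), and 10 ≠ 7.
So no integer satisfies both congruences.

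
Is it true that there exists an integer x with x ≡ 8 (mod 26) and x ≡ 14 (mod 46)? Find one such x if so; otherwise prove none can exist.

x = 60

The moduli are not coprime: gcd(26, 46) = 2. Compatibility requires 2 ∣ (14 − 8) = 6, which holds, so solutions exist.
The integers ≡ 8 (mod 26) are 8, 34, 60, …; their remainders mod 46 are 8, 34, 14, so x = 60 is the first that is ≡ 14 (mod 46).
Verify: 60 = 2·26 + 8 and 60 = 1·46 + 14. ✓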